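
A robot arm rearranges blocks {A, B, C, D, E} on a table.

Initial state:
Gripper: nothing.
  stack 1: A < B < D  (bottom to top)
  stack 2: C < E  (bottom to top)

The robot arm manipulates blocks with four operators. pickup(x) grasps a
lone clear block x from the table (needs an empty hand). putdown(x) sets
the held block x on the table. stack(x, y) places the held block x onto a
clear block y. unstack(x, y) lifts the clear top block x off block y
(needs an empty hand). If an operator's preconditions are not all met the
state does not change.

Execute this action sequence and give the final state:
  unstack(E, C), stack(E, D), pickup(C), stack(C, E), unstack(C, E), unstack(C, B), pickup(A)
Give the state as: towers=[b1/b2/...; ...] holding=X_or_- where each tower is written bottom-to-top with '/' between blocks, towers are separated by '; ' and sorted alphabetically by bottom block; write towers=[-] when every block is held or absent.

step 1 (unstack(E, C)): towers=[A/B/D; C] holding=E
step 2 (stack(E, D)): towers=[A/B/D/E; C] holding=-
step 3 (pickup(C)): towers=[A/B/D/E] holding=C
step 4 (stack(C, E)): towers=[A/B/D/E/C] holding=-
step 5 (unstack(C, E)): towers=[A/B/D/E] holding=C
step 6 (unstack(C, B)) [no-op]: towers=[A/B/D/E] holding=C
step 7 (pickup(A)) [no-op]: towers=[A/B/D/E] holding=C

towers=[A/B/D/E] holding=C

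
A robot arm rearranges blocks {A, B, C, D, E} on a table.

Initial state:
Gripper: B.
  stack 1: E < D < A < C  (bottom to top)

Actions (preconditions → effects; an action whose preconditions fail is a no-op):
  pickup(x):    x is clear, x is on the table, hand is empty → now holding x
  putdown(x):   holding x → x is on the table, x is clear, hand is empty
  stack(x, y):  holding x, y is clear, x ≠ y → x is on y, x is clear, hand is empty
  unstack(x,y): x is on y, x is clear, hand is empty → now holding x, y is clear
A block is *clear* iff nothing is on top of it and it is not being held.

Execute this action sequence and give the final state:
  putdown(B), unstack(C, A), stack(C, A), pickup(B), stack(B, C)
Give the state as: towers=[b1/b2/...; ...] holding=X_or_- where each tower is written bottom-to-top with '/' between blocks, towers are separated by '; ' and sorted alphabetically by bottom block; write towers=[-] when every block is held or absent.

towers=[E/D/A/C/B] holding=-

step 1 (putdown(B)): towers=[B; E/D/A/C] holding=-
step 2 (unstack(C, A)): towers=[B; E/D/A] holding=C
step 3 (stack(C, A)): towers=[B; E/D/A/C] holding=-
step 4 (pickup(B)): towers=[E/D/A/C] holding=B
step 5 (stack(B, C)): towers=[E/D/A/C/B] holding=-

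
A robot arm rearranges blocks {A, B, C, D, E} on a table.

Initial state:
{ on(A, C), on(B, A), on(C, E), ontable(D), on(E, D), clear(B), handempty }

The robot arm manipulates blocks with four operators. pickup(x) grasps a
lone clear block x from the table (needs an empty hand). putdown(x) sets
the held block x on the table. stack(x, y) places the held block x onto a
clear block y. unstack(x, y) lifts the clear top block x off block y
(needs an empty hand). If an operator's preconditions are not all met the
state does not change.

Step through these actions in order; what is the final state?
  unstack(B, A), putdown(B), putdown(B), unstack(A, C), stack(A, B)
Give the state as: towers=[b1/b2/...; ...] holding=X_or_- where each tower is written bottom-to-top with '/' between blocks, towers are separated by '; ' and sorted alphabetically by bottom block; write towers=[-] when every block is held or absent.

step 1 (unstack(B, A)): towers=[D/E/C/A] holding=B
step 2 (putdown(B)): towers=[B; D/E/C/A] holding=-
step 3 (putdown(B)) [no-op]: towers=[B; D/E/C/A] holding=-
step 4 (unstack(A, C)): towers=[B; D/E/C] holding=A
step 5 (stack(A, B)): towers=[B/A; D/E/C] holding=-

towers=[B/A; D/E/C] holding=-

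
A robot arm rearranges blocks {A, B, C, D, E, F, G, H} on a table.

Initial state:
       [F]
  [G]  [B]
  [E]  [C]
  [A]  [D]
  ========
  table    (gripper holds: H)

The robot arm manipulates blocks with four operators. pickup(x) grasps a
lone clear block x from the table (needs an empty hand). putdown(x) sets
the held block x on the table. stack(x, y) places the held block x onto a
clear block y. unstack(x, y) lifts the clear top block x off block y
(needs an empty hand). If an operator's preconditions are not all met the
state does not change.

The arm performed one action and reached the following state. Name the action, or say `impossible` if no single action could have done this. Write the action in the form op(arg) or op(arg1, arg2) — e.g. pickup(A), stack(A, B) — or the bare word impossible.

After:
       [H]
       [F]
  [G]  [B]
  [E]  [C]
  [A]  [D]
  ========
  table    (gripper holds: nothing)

stack(H, F)

target: towers=[A/E/G; D/C/B/F/H] holding=-
        putdown(H) → towers=[A/E/G; D/C/B/F; H] holding=-
       stack(H, G) → towers=[A/E/G/H; D/C/B/F] holding=-
       stack(H, F) → towers=[A/E/G; D/C/B/F/H] holding=-  ← match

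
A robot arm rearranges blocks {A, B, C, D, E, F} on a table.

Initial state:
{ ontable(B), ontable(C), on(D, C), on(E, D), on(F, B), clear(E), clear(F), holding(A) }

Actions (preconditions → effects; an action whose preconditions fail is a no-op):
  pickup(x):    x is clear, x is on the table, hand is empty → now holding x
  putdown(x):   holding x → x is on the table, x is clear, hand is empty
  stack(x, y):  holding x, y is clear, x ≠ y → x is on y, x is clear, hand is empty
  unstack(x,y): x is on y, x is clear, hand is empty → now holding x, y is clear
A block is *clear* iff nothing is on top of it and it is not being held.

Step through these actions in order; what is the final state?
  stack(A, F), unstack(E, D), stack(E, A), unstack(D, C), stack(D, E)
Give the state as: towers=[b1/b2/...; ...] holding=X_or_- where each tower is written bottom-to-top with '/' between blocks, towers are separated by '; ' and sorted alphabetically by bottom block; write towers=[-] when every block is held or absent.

step 1 (stack(A, F)): towers=[B/F/A; C/D/E] holding=-
step 2 (unstack(E, D)): towers=[B/F/A; C/D] holding=E
step 3 (stack(E, A)): towers=[B/F/A/E; C/D] holding=-
step 4 (unstack(D, C)): towers=[B/F/A/E; C] holding=D
step 5 (stack(D, E)): towers=[B/F/A/E/D; C] holding=-

towers=[B/F/A/E/D; C] holding=-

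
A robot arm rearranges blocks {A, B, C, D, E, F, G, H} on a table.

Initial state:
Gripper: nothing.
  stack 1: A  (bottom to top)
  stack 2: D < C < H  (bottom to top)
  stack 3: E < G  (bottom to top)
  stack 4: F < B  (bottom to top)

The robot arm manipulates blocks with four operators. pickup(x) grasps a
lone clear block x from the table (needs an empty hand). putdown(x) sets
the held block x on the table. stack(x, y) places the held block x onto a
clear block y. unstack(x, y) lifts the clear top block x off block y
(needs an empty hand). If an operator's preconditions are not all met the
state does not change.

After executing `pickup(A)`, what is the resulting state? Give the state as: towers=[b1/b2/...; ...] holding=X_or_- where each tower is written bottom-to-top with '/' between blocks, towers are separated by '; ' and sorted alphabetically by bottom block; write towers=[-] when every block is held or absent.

before: towers=[A; D/C/H; E/G; F/B] holding=-
pre[pickup(A)]: clear(A) ok, ontable(A) ok, handempty ok
all met → apply pickup(A)
after:  towers=[D/C/H; E/G; F/B] holding=A

towers=[D/C/H; E/G; F/B] holding=A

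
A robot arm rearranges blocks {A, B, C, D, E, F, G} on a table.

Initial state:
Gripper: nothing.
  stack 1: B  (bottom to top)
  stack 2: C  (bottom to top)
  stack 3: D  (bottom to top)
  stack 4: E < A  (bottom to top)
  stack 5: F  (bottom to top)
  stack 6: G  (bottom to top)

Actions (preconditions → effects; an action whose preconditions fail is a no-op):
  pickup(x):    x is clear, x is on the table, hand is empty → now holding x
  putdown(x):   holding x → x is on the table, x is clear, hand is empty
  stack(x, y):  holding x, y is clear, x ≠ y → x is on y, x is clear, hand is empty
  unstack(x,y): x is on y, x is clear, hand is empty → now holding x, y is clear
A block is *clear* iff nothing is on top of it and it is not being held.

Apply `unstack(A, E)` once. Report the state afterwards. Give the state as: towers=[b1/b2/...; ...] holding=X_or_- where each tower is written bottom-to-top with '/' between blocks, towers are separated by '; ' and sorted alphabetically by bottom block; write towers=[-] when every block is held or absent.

before: towers=[B; C; D; E/A; F; G] holding=-
pre[unstack(A, E)]: on(A,E) ok, clear(A) ok, handempty ok
all met → apply unstack(A, E)
after:  towers=[B; C; D; E; F; G] holding=A

towers=[B; C; D; E; F; G] holding=A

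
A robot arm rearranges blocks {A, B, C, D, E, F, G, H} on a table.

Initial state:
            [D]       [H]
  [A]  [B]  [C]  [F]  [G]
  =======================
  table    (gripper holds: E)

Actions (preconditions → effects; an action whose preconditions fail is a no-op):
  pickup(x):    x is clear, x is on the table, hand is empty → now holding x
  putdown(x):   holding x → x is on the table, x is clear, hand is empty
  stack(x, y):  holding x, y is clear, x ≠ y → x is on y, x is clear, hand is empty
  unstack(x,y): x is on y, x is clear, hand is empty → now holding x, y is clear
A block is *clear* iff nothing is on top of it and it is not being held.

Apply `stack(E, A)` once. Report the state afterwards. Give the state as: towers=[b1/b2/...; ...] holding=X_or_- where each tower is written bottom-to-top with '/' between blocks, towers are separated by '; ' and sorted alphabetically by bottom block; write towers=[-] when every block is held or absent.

before: towers=[A; B; C/D; F; G/H] holding=E
pre[stack(E, A)]: holding(E) yes, clear(A) yes, E≠A yes
all met → apply stack(E, A)
after:  towers=[A/E; B; C/D; F; G/H] holding=-

towers=[A/E; B; C/D; F; G/H] holding=-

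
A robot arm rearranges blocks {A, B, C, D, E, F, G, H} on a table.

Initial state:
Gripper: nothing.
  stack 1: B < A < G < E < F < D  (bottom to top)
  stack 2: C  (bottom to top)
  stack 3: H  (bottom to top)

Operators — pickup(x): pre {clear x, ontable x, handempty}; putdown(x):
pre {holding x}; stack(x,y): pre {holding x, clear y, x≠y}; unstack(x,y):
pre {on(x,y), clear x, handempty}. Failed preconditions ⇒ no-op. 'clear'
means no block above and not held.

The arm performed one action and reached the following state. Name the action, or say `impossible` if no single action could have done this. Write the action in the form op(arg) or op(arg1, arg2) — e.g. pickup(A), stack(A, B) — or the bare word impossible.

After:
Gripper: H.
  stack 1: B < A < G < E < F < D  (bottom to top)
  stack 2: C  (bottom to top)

target: towers=[B/A/G/E/F/D; C] holding=H
         pickup(H) → towers=[B/A/G/E/F/D; C] holding=H  ← match
     unstack(D, F) → towers=[B/A/G/E/F; C; H] holding=D
         pickup(C) → towers=[B/A/G/E/F/D; H] holding=C

pickup(H)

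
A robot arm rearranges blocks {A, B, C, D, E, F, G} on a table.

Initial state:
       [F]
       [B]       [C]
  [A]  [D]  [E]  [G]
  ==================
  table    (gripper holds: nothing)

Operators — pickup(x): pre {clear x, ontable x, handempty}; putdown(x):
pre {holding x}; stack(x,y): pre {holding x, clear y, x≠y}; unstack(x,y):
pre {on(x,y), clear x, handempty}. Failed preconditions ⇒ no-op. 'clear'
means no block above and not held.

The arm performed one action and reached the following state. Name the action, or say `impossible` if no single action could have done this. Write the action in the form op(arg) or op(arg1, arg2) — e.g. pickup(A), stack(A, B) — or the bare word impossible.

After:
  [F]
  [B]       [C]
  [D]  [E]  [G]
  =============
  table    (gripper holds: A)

target: towers=[D/B/F; E; G/C] holding=A
     unstack(F, B) → towers=[A; D/B; E; G/C] holding=F
         pickup(A) → towers=[D/B/F; E; G/C] holding=A  ← match
         pickup(E) → towers=[A; D/B/F; G/C] holding=E
     unstack(C, G) → towers=[A; D/B/F; E; G] holding=C

pickup(A)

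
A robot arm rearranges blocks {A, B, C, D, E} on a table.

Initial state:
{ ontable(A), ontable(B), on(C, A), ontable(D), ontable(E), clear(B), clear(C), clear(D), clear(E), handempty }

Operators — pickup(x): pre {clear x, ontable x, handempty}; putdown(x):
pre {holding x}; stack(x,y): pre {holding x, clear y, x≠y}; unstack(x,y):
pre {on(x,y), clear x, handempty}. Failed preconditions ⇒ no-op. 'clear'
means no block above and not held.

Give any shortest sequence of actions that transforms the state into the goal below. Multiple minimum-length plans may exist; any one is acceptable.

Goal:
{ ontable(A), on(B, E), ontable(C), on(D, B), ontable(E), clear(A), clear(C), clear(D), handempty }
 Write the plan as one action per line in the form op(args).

pickup(B)
stack(B, E)
pickup(D)
stack(D, B)
unstack(C, A)
putdown(C)

step 1 (pickup(B)): towers=[A/C; D; E] holding=B
step 2 (stack(B, E)): towers=[A/C; D; E/B] holding=-
step 3 (pickup(D)): towers=[A/C; E/B] holding=D
step 4 (stack(D, B)): towers=[A/C; E/B/D] holding=-
step 5 (unstack(C, A)): towers=[A; E/B/D] holding=C
step 6 (putdown(C)): towers=[A; C; E/B/D] holding=-
goal check: towers=[A; C; E/B/D] holding=- — reached (length 6, optimal by BFS)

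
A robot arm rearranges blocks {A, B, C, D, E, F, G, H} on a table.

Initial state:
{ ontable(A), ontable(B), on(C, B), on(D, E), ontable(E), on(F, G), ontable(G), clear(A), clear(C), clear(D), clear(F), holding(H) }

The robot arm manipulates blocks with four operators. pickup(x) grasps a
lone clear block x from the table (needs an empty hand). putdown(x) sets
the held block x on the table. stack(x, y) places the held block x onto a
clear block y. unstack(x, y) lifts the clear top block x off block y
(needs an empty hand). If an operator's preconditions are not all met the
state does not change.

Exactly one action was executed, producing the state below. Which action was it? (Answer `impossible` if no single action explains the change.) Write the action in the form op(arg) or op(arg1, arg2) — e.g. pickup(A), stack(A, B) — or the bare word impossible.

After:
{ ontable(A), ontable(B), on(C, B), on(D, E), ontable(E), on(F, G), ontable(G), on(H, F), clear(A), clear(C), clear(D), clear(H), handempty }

target: towers=[A; B/C; E/D; G/F/H] holding=-
        putdown(H) → towers=[A; B/C; E/D; G/F; H] holding=-
       stack(H, A) → towers=[A/H; B/C; E/D; G/F] holding=-
       stack(H, F) → towers=[A; B/C; E/D; G/F/H] holding=-  ← match
       stack(H, D) → towers=[A; B/C; E/D/H; G/F] holding=-
       stack(H, C) → towers=[A; B/C/H; E/D; G/F] holding=-

stack(H, F)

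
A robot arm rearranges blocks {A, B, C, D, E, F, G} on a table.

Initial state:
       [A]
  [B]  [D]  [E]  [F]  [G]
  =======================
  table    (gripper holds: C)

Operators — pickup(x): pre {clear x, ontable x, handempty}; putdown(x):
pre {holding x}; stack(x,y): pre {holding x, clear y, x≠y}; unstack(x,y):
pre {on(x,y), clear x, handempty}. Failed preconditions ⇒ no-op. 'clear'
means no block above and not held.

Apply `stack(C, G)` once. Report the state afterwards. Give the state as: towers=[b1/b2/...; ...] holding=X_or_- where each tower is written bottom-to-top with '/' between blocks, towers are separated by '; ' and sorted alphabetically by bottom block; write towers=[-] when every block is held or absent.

before: towers=[B; D/A; E; F; G] holding=C
pre[stack(C, G)]: holding(C) ✓, clear(G) ✓, C≠G ✓
all met → apply stack(C, G)
after:  towers=[B; D/A; E; F; G/C] holding=-

towers=[B; D/A; E; F; G/C] holding=-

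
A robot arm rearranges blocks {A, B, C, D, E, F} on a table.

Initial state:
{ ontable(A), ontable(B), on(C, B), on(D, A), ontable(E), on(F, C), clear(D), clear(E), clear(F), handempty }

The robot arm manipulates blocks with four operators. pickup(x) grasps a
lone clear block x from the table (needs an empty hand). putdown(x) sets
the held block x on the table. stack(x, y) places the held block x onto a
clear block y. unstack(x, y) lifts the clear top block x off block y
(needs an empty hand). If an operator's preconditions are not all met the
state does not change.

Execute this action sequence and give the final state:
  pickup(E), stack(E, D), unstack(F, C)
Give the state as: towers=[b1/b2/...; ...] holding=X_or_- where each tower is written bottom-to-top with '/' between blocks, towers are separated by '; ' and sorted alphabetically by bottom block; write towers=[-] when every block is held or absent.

towers=[A/D/E; B/C] holding=F

step 1 (pickup(E)): towers=[A/D; B/C/F] holding=E
step 2 (stack(E, D)): towers=[A/D/E; B/C/F] holding=-
step 3 (unstack(F, C)): towers=[A/D/E; B/C] holding=F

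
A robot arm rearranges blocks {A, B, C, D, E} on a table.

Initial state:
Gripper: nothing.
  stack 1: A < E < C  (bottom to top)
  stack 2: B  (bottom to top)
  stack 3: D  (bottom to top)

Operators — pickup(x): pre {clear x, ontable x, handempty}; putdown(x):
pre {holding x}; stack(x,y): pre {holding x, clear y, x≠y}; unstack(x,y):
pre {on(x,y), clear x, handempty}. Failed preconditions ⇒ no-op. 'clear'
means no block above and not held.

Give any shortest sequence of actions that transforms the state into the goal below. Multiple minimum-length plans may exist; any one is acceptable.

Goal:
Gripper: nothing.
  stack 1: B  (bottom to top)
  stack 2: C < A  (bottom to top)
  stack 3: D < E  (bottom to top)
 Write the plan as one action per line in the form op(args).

unstack(C, E)
putdown(C)
unstack(E, A)
stack(E, D)
pickup(A)
stack(A, C)

step 1 (unstack(C, E)): towers=[A/E; B; D] holding=C
step 2 (putdown(C)): towers=[A/E; B; C; D] holding=-
step 3 (unstack(E, A)): towers=[A; B; C; D] holding=E
step 4 (stack(E, D)): towers=[A; B; C; D/E] holding=-
step 5 (pickup(A)): towers=[B; C; D/E] holding=A
step 6 (stack(A, C)): towers=[B; C/A; D/E] holding=-
goal check: towers=[B; C/A; D/E] holding=- — reached (length 6, optimal by BFS)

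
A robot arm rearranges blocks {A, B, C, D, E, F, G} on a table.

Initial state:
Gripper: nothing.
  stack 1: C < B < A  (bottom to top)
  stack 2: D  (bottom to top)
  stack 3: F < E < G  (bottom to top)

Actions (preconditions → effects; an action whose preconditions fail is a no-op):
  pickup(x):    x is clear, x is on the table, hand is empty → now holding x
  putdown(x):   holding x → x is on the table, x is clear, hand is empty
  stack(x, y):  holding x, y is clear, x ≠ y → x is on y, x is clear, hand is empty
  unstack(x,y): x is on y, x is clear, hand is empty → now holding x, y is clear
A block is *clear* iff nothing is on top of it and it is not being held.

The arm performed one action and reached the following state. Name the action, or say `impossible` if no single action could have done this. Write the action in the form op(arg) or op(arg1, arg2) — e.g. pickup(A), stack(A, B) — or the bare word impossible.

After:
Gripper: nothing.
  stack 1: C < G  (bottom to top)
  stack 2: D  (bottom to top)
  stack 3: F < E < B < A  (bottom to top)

impossible

target: towers=[C/G; D; F/E/B/A] holding=-
     unstack(G, E) → towers=[C/B/A; D; F/E] holding=G
         pickup(D) → towers=[C/B/A; F/E/G] holding=D
     unstack(A, B) → towers=[C/B; D; F/E/G] holding=A
none of the 3 applicable actions match → impossible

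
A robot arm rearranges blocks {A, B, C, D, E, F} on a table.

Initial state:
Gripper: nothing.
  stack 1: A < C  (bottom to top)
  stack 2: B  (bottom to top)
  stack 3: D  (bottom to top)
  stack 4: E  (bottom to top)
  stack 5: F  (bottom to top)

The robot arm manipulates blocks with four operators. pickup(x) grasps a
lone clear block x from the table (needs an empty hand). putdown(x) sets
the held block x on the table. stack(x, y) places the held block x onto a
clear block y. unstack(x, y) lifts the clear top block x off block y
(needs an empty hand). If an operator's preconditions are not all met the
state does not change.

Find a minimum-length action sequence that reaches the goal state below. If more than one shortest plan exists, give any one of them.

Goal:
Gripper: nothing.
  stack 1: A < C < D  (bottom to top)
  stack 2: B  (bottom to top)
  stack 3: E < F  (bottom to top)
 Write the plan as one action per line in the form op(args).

step 1 (pickup(F)): towers=[A/C; B; D; E] holding=F
step 2 (stack(F, E)): towers=[A/C; B; D; E/F] holding=-
step 3 (pickup(D)): towers=[A/C; B; E/F] holding=D
step 4 (stack(D, C)): towers=[A/C/D; B; E/F] holding=-
goal check: towers=[A/C/D; B; E/F] holding=- — reached (length 4, optimal by BFS)

pickup(F)
stack(F, E)
pickup(D)
stack(D, C)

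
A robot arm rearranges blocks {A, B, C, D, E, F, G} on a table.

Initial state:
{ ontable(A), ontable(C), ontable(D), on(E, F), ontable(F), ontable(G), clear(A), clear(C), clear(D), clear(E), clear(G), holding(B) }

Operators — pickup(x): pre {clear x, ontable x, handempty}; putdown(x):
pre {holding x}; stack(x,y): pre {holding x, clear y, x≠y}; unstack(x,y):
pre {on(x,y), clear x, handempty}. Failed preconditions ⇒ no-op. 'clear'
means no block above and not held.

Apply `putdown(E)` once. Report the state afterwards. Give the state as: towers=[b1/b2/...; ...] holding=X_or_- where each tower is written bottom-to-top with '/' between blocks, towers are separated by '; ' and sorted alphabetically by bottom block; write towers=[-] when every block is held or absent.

towers=[A; C; D; F/E; G] holding=B

before: towers=[A; C; D; F/E; G] holding=B
pre[putdown(E)]: holding(E) ✗
holding(E) unmet → putdown(E) is a no-op
after:  towers=[A; C; D; F/E; G] holding=B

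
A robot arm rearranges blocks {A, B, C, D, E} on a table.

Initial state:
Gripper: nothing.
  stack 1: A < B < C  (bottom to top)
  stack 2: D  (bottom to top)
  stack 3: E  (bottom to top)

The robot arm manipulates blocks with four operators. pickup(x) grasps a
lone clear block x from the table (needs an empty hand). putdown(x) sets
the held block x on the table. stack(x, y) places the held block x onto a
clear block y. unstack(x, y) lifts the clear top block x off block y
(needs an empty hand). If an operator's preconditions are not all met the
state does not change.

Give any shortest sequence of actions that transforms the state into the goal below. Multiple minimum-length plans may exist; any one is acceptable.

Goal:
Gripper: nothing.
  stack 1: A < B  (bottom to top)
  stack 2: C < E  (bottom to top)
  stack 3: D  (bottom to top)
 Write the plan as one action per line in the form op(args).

unstack(C, B)
putdown(C)
pickup(E)
stack(E, C)

step 1 (unstack(C, B)): towers=[A/B; D; E] holding=C
step 2 (putdown(C)): towers=[A/B; C; D; E] holding=-
step 3 (pickup(E)): towers=[A/B; C; D] holding=E
step 4 (stack(E, C)): towers=[A/B; C/E; D] holding=-
goal check: towers=[A/B; C/E; D] holding=- — reached (length 4, optimal by BFS)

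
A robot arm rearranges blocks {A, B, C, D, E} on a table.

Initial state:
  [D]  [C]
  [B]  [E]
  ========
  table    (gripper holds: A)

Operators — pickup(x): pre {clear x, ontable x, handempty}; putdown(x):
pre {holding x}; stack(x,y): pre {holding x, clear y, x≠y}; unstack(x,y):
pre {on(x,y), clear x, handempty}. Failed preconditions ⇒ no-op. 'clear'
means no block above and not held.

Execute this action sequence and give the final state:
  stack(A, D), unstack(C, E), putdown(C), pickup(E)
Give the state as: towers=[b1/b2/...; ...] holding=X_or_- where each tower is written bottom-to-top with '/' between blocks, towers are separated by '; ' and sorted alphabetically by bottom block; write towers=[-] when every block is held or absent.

towers=[B/D/A; C] holding=E

step 1 (stack(A, D)): towers=[B/D/A; E/C] holding=-
step 2 (unstack(C, E)): towers=[B/D/A; E] holding=C
step 3 (putdown(C)): towers=[B/D/A; C; E] holding=-
step 4 (pickup(E)): towers=[B/D/A; C] holding=E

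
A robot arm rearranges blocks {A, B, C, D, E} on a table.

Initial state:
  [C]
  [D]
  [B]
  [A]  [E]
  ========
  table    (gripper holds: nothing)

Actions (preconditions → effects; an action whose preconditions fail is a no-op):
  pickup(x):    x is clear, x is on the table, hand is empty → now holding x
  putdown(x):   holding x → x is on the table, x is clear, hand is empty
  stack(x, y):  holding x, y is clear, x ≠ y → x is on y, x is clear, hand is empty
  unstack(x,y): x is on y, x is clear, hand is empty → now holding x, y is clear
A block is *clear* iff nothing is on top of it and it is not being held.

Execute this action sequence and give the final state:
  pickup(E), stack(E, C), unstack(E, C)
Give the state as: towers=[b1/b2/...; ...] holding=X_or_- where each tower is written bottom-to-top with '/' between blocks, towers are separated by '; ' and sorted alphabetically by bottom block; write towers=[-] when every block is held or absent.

towers=[A/B/D/C] holding=E

step 1 (pickup(E)): towers=[A/B/D/C] holding=E
step 2 (stack(E, C)): towers=[A/B/D/C/E] holding=-
step 3 (unstack(E, C)): towers=[A/B/D/C] holding=E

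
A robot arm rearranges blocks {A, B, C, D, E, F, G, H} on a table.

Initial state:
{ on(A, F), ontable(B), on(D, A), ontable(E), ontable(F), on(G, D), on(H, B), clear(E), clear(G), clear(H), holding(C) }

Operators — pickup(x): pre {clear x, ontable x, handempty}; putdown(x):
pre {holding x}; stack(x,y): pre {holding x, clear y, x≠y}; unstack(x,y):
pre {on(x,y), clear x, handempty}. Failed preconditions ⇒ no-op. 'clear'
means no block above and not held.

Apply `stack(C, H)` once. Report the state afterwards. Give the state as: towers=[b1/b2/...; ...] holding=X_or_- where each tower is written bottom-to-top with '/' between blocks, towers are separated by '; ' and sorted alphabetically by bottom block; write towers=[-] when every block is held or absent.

towers=[B/H/C; E; F/A/D/G] holding=-

before: towers=[B/H; E; F/A/D/G] holding=C
pre[stack(C, H)]: holding(C) ok, clear(H) ok, C≠H ok
all met → apply stack(C, H)
after:  towers=[B/H/C; E; F/A/D/G] holding=-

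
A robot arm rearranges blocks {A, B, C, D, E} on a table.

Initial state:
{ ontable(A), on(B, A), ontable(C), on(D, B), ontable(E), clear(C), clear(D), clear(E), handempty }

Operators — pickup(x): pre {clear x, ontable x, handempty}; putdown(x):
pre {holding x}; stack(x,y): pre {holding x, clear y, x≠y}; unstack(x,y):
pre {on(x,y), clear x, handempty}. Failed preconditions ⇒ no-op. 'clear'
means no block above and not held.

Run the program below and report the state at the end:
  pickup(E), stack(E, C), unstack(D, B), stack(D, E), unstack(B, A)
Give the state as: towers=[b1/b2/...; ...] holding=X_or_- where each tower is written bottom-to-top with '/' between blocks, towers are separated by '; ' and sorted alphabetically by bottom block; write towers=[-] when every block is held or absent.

towers=[A; C/E/D] holding=B

step 1 (pickup(E)): towers=[A/B/D; C] holding=E
step 2 (stack(E, C)): towers=[A/B/D; C/E] holding=-
step 3 (unstack(D, B)): towers=[A/B; C/E] holding=D
step 4 (stack(D, E)): towers=[A/B; C/E/D] holding=-
step 5 (unstack(B, A)): towers=[A; C/E/D] holding=B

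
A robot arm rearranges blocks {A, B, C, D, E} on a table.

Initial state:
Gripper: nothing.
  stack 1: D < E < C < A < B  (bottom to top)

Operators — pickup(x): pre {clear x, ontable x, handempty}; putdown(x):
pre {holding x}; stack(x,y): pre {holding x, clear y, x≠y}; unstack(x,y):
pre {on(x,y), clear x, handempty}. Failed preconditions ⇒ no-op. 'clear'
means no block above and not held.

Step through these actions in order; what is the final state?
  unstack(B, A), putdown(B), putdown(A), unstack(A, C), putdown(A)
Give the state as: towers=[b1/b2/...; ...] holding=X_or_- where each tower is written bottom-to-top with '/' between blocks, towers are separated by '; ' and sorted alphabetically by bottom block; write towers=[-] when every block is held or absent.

step 1 (unstack(B, A)): towers=[D/E/C/A] holding=B
step 2 (putdown(B)): towers=[B; D/E/C/A] holding=-
step 3 (putdown(A)) [no-op]: towers=[B; D/E/C/A] holding=-
step 4 (unstack(A, C)): towers=[B; D/E/C] holding=A
step 5 (putdown(A)): towers=[A; B; D/E/C] holding=-

towers=[A; B; D/E/C] holding=-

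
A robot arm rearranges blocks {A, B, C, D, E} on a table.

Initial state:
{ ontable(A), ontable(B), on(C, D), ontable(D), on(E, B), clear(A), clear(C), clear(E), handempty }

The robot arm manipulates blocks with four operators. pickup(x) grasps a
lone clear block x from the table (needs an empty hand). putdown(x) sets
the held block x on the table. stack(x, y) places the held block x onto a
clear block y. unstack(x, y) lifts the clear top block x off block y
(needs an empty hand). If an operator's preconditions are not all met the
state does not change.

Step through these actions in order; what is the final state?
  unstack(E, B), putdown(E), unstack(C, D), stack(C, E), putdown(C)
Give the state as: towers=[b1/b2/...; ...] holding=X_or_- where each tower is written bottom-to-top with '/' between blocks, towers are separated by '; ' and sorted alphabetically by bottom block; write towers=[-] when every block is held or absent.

step 1 (unstack(E, B)): towers=[A; B; D/C] holding=E
step 2 (putdown(E)): towers=[A; B; D/C; E] holding=-
step 3 (unstack(C, D)): towers=[A; B; D; E] holding=C
step 4 (stack(C, E)): towers=[A; B; D; E/C] holding=-
step 5 (putdown(C)) [no-op]: towers=[A; B; D; E/C] holding=-

towers=[A; B; D; E/C] holding=-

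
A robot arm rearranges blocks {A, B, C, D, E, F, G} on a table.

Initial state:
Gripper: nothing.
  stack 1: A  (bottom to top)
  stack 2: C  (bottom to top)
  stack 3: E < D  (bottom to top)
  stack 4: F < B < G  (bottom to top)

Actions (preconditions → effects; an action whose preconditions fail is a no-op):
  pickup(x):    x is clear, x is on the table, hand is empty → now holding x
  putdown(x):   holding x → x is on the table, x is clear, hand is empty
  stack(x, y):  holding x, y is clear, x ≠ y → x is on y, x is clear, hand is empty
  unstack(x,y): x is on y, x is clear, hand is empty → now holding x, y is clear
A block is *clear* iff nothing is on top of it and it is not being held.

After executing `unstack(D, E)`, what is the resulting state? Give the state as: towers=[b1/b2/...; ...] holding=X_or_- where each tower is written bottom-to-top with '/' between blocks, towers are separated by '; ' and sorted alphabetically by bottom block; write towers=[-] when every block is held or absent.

towers=[A; C; E; F/B/G] holding=D

before: towers=[A; C; E/D; F/B/G] holding=-
pre[unstack(D, E)]: on(D,E) yes, clear(D) yes, handempty yes
all met → apply unstack(D, E)
after:  towers=[A; C; E; F/B/G] holding=D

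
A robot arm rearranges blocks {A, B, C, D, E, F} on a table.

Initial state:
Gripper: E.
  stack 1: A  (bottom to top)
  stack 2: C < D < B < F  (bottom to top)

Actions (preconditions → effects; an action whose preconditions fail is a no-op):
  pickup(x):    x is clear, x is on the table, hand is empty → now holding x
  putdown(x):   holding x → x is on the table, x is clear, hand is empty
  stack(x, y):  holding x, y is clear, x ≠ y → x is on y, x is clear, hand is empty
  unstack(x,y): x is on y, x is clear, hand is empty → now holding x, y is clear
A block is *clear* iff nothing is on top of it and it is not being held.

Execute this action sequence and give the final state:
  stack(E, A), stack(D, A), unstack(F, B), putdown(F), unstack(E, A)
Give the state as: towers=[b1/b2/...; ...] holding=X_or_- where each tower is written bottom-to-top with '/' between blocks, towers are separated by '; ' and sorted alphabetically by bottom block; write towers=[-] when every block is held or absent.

step 1 (stack(E, A)): towers=[A/E; C/D/B/F] holding=-
step 2 (stack(D, A)) [no-op]: towers=[A/E; C/D/B/F] holding=-
step 3 (unstack(F, B)): towers=[A/E; C/D/B] holding=F
step 4 (putdown(F)): towers=[A/E; C/D/B; F] holding=-
step 5 (unstack(E, A)): towers=[A; C/D/B; F] holding=E

towers=[A; C/D/B; F] holding=E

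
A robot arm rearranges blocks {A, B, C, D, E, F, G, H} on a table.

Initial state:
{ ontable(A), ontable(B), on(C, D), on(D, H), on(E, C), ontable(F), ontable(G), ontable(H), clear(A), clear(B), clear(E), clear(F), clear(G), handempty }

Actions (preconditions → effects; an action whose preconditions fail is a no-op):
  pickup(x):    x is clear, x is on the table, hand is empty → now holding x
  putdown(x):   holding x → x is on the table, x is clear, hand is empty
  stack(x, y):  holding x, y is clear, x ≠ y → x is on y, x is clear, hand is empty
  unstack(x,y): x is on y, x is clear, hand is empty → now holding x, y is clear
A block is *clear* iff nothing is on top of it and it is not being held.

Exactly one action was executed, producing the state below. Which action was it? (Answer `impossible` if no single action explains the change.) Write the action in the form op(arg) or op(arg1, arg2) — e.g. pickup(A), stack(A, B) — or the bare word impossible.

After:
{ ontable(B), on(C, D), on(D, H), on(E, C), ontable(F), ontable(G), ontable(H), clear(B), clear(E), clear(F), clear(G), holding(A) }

pickup(A)

target: towers=[B; F; G; H/D/C/E] holding=A
         pickup(G) → towers=[A; B; F; H/D/C/E] holding=G
         pickup(A) → towers=[B; F; G; H/D/C/E] holding=A  ← match
     unstack(E, C) → towers=[A; B; F; G; H/D/C] holding=E
         pickup(B) → towers=[A; F; G; H/D/C/E] holding=B
         pickup(F) → towers=[A; B; G; H/D/C/E] holding=F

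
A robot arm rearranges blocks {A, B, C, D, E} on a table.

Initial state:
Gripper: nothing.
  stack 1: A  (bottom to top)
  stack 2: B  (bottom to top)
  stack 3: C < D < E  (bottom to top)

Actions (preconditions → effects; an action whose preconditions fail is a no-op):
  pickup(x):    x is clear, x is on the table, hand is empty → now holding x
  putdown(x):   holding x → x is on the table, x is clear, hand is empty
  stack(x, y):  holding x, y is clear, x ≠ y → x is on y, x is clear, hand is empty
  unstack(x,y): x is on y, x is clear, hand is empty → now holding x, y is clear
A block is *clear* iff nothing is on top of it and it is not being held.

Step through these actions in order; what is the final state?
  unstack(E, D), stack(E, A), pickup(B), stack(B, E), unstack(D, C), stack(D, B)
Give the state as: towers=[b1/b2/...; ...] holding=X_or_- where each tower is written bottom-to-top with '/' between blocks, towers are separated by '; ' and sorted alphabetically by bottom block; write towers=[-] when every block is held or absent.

step 1 (unstack(E, D)): towers=[A; B; C/D] holding=E
step 2 (stack(E, A)): towers=[A/E; B; C/D] holding=-
step 3 (pickup(B)): towers=[A/E; C/D] holding=B
step 4 (stack(B, E)): towers=[A/E/B; C/D] holding=-
step 5 (unstack(D, C)): towers=[A/E/B; C] holding=D
step 6 (stack(D, B)): towers=[A/E/B/D; C] holding=-

towers=[A/E/B/D; C] holding=-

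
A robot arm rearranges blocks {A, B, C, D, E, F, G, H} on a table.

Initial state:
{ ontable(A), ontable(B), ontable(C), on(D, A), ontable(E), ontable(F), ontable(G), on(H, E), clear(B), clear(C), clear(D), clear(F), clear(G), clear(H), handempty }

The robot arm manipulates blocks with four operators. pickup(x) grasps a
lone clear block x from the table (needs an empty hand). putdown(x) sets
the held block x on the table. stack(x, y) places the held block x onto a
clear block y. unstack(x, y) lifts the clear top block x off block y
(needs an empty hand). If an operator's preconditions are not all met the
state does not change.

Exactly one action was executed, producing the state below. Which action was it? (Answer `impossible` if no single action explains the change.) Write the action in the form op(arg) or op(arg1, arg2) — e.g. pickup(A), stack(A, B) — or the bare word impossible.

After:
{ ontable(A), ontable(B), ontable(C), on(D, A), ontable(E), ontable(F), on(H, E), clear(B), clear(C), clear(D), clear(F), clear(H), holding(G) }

target: towers=[A/D; B; C; E/H; F] holding=G
         pickup(G) → towers=[A/D; B; C; E/H; F] holding=G  ← match
     unstack(H, E) → towers=[A/D; B; C; E; F; G] holding=H
         pickup(B) → towers=[A/D; C; E/H; F; G] holding=B
         pickup(F) → towers=[A/D; B; C; E/H; G] holding=F
     unstack(D, A) → towers=[A; B; C; E/H; F; G] holding=D
         pickup(C) → towers=[A/D; B; E/H; F; G] holding=C

pickup(G)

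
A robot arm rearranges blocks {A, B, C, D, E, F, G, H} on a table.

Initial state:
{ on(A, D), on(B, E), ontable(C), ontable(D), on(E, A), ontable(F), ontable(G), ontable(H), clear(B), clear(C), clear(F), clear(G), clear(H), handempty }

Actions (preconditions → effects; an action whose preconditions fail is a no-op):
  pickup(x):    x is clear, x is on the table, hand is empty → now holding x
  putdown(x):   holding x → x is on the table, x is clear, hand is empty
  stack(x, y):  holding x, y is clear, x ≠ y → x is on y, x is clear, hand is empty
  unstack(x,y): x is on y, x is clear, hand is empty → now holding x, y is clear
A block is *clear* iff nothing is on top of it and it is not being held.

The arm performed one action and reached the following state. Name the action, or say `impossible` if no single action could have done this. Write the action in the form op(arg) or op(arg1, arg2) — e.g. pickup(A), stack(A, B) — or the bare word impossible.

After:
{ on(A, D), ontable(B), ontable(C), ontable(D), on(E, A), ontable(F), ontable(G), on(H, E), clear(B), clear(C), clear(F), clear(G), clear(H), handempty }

impossible

target: towers=[B; C; D/A/E/H; F; G] holding=-
         pickup(G) → towers=[C; D/A/E/B; F; H] holding=G
         pickup(H) → towers=[C; D/A/E/B; F; G] holding=H
     unstack(B, E) → towers=[C; D/A/E; F; G; H] holding=B
         pickup(F) → towers=[C; D/A/E/B; G; H] holding=F
         pickup(C) → towers=[D/A/E/B; F; G; H] holding=C
none of the 5 applicable actions match → impossible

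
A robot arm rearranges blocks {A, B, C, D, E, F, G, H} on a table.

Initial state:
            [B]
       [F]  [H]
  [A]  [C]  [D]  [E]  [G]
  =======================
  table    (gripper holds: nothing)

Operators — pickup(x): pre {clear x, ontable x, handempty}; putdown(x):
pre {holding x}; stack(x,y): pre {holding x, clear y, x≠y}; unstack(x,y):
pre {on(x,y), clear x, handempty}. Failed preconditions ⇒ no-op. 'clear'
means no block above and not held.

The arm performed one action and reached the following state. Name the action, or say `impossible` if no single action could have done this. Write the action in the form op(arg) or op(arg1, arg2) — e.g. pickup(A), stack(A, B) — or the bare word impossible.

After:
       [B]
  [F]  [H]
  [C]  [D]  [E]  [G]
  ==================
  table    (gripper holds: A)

target: towers=[C/F; D/H/B; E; G] holding=A
         pickup(G) → towers=[A; C/F; D/H/B; E] holding=G
         pickup(A) → towers=[C/F; D/H/B; E; G] holding=A  ← match
         pickup(E) → towers=[A; C/F; D/H/B; G] holding=E
     unstack(B, H) → towers=[A; C/F; D/H; E; G] holding=B
     unstack(F, C) → towers=[A; C; D/H/B; E; G] holding=F

pickup(A)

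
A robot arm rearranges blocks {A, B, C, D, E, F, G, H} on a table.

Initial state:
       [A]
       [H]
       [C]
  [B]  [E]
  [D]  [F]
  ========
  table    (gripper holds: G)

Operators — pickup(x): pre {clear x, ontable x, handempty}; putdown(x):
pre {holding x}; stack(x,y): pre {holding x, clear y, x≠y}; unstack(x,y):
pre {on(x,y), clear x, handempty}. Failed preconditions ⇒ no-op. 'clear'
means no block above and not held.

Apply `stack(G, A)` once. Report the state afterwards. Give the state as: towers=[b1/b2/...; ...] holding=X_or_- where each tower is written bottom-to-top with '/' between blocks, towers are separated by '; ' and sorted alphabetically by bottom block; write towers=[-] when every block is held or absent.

before: towers=[D/B; F/E/C/H/A] holding=G
pre[stack(G, A)]: holding(G) ok, clear(A) ok, G≠A ok
all met → apply stack(G, A)
after:  towers=[D/B; F/E/C/H/A/G] holding=-

towers=[D/B; F/E/C/H/A/G] holding=-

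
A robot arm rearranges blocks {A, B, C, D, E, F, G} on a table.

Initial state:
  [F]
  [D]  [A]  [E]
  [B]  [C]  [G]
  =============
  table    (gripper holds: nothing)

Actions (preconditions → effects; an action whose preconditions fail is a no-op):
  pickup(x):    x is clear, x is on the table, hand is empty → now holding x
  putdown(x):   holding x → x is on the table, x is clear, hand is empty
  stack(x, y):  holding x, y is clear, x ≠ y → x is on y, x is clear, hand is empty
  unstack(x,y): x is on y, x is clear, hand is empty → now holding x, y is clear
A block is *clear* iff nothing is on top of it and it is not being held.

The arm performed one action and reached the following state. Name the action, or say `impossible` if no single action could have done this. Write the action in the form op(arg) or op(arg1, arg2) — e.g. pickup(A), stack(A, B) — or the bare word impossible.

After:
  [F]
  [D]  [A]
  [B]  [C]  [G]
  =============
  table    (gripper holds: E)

unstack(E, G)

target: towers=[B/D/F; C/A; G] holding=E
     unstack(F, D) → towers=[B/D; C/A; G/E] holding=F
     unstack(A, C) → towers=[B/D/F; C; G/E] holding=A
     unstack(E, G) → towers=[B/D/F; C/A; G] holding=E  ← match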